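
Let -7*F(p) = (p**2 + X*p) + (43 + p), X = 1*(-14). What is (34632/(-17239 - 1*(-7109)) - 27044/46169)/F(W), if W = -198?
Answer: 6555081848/9779672938685 ≈ 0.00067028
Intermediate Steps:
X = -14
F(p) = -43/7 - p**2/7 + 13*p/7 (F(p) = -((p**2 - 14*p) + (43 + p))/7 = -(43 + p**2 - 13*p)/7 = -43/7 - p**2/7 + 13*p/7)
(34632/(-17239 - 1*(-7109)) - 27044/46169)/F(W) = (34632/(-17239 - 1*(-7109)) - 27044/46169)/(-43/7 - 1/7*(-198)**2 + (13/7)*(-198)) = (34632/(-17239 + 7109) - 27044*1/46169)/(-43/7 - 1/7*39204 - 2574/7) = (34632/(-10130) - 27044/46169)/(-43/7 - 39204/7 - 2574/7) = (34632*(-1/10130) - 27044/46169)/(-41821/7) = (-17316/5065 - 27044/46169)*(-7/41821) = -936440264/233845985*(-7/41821) = 6555081848/9779672938685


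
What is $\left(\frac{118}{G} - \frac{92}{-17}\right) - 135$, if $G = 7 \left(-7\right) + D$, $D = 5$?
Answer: $- \frac{49469}{374} \approx -132.27$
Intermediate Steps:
$G = -44$ ($G = 7 \left(-7\right) + 5 = -49 + 5 = -44$)
$\left(\frac{118}{G} - \frac{92}{-17}\right) - 135 = \left(\frac{118}{-44} - \frac{92}{-17}\right) - 135 = \left(118 \left(- \frac{1}{44}\right) - - \frac{92}{17}\right) - 135 = \left(- \frac{59}{22} + \frac{92}{17}\right) - 135 = \frac{1021}{374} - 135 = - \frac{49469}{374}$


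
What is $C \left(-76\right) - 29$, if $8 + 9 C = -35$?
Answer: $\frac{3007}{9} \approx 334.11$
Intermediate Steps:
$C = - \frac{43}{9}$ ($C = - \frac{8}{9} + \frac{1}{9} \left(-35\right) = - \frac{8}{9} - \frac{35}{9} = - \frac{43}{9} \approx -4.7778$)
$C \left(-76\right) - 29 = \left(- \frac{43}{9}\right) \left(-76\right) - 29 = \frac{3268}{9} - 29 = \frac{3007}{9}$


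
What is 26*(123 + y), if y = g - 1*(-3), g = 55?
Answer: 4706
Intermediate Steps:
y = 58 (y = 55 - 1*(-3) = 55 + 3 = 58)
26*(123 + y) = 26*(123 + 58) = 26*181 = 4706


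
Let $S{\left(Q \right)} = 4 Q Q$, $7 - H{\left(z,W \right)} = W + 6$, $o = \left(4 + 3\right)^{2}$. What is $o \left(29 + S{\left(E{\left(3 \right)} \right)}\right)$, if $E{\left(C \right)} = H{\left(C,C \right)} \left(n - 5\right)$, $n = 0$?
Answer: $21021$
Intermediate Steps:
$o = 49$ ($o = 7^{2} = 49$)
$H{\left(z,W \right)} = 1 - W$ ($H{\left(z,W \right)} = 7 - \left(W + 6\right) = 7 - \left(6 + W\right) = 1 - W$)
$E{\left(C \right)} = -5 + 5 C$ ($E{\left(C \right)} = \left(1 - C\right) \left(0 - 5\right) = \left(1 - C\right) \left(-5\right) = -5 + 5 C$)
$S{\left(Q \right)} = 4 Q^{2}$
$o \left(29 + S{\left(E{\left(3 \right)} \right)}\right) = 49 \left(29 + 4 \left(-5 + 5 \cdot 3\right)^{2}\right) = 49 \left(29 + 4 \left(-5 + 15\right)^{2}\right) = 49 \left(29 + 4 \cdot 10^{2}\right) = 49 \left(29 + 4 \cdot 100\right) = 49 \left(29 + 400\right) = 49 \cdot 429 = 21021$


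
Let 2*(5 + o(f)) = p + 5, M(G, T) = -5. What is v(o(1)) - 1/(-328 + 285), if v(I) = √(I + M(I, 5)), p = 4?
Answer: 1/43 + I*√22/2 ≈ 0.023256 + 2.3452*I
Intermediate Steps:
o(f) = -½ (o(f) = -5 + (4 + 5)/2 = -5 + (½)*9 = -5 + 9/2 = -½)
v(I) = √(-5 + I) (v(I) = √(I - 5) = √(-5 + I))
v(o(1)) - 1/(-328 + 285) = √(-5 - ½) - 1/(-328 + 285) = √(-11/2) - 1/(-43) = I*√22/2 - 1*(-1/43) = I*√22/2 + 1/43 = 1/43 + I*√22/2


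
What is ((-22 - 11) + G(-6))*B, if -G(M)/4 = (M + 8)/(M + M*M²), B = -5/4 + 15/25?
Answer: 47567/2220 ≈ 21.427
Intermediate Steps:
B = -13/20 (B = -5*¼ + 15*(1/25) = -5/4 + ⅗ = -13/20 ≈ -0.65000)
G(M) = -4*(8 + M)/(M + M³) (G(M) = -4*(M + 8)/(M + M*M²) = -4*(8 + M)/(M + M³))
((-22 - 11) + G(-6))*B = ((-22 - 11) + (-32 - 4*(-6))/(-6 + (-6)³))*(-13/20) = (-33 + (-32 + 24)/(-6 - 216))*(-13/20) = (-33 - 8/(-222))*(-13/20) = (-33 - 1/222*(-8))*(-13/20) = (-33 + 4/111)*(-13/20) = -3659/111*(-13/20) = 47567/2220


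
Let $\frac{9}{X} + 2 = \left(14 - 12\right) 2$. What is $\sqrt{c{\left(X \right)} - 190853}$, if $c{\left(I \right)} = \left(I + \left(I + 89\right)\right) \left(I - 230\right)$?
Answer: $2 i \sqrt{53238} \approx 461.47 i$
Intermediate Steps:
$X = \frac{9}{2}$ ($X = \frac{9}{-2 + \left(14 - 12\right) 2} = \frac{9}{-2 + 2 \cdot 2} = \frac{9}{-2 + 4} = \frac{9}{2} \approx 4.5$)
$c{\left(I \right)} = \left(-230 + I\right) \left(89 + 2 I\right)$ ($c{\left(I \right)} = \left(I + \left(89 + I\right)\right) \left(-230 + I\right) = \left(89 + 2 I\right) \left(-230 + I\right) = \left(-230 + I\right) \left(89 + 2 I\right)$)
$\sqrt{c{\left(X \right)} - 190853} = \sqrt{\left(-20470 - \frac{3339}{2} + 2 \left(\frac{9}{2}\right)^{2}\right) - 190853} = \sqrt{\left(-20470 - \frac{3339}{2} + 2 \cdot \frac{81}{4}\right) - 190853} = \sqrt{\left(-20470 - \frac{3339}{2} + \frac{81}{2}\right) - 190853} = \sqrt{-22099 - 190853} = \sqrt{-212952} = 2 i \sqrt{53238}$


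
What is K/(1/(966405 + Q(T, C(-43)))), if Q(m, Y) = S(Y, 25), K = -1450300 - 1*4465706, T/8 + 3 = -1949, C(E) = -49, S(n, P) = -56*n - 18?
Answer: -5733384810786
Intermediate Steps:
S(n, P) = -18 - 56*n
T = -15616 (T = -24 + 8*(-1949) = -24 - 15592 = -15616)
K = -5916006 (K = -1450300 - 4465706 = -5916006)
Q(m, Y) = -18 - 56*Y
K/(1/(966405 + Q(T, C(-43)))) = -(5717151290322 + 16233520464) = -5916006/(1/(966405 + (-18 + 2744))) = -5916006/(1/(966405 + 2726)) = -5916006/(1/969131) = -5916006/1/969131 = -5916006*969131 = -5733384810786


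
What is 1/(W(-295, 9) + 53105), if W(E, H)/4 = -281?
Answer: 1/51981 ≈ 1.9238e-5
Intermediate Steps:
W(E, H) = -1124 (W(E, H) = 4*(-281) = -1124)
1/(W(-295, 9) + 53105) = 1/(-1124 + 53105) = 1/51981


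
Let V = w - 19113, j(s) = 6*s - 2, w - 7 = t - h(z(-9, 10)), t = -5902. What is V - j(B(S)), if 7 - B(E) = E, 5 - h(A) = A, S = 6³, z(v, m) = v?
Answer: -23766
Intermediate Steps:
S = 216
h(A) = 5 - A
B(E) = 7 - E
w = -5909 (w = 7 + (-5902 - (5 - 1*(-9))) = 7 + (-5902 - (5 + 9)) = 7 + (-5902 - 1*14) = 7 + (-5902 - 14) = 7 - 5916 = -5909)
j(s) = -2 + 6*s
V = -25022 (V = -5909 - 19113 = -25022)
V - j(B(S)) = -25022 - (-2 + 6*(7 - 1*216)) = -25022 - (-2 + 6*(7 - 216)) = -25022 - (-2 + 6*(-209)) = -25022 - (-2 - 1254) = -25022 - 1*(-1256) = -25022 + 1256 = -23766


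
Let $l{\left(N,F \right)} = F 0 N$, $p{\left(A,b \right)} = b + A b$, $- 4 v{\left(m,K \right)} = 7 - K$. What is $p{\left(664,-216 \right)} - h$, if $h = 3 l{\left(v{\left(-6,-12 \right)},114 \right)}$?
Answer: $-143640$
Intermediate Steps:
$v{\left(m,K \right)} = - \frac{7}{4} + \frac{K}{4}$ ($v{\left(m,K \right)} = - \frac{7 - K}{4} = - \frac{7}{4} + \frac{K}{4}$)
$l{\left(N,F \right)} = 0$ ($l{\left(N,F \right)} = 0 N = 0$)
$h = 0$ ($h = 3 \cdot 0 = 0$)
$p{\left(664,-216 \right)} - h = - 216 \left(1 + 664\right) - 0 = \left(-216\right) 665 + 0 = -143640 + 0 = -143640$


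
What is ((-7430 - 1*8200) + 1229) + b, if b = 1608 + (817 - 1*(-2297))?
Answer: -9679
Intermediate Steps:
b = 4722 (b = 1608 + (817 + 2297) = 1608 + 3114 = 4722)
((-7430 - 1*8200) + 1229) + b = ((-7430 - 1*8200) + 1229) + 4722 = ((-7430 - 8200) + 1229) + 4722 = (-15630 + 1229) + 4722 = -14401 + 4722 = -9679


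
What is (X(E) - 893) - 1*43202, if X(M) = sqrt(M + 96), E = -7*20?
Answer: -44095 + 2*I*sqrt(11) ≈ -44095.0 + 6.6332*I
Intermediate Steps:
E = -140
X(M) = sqrt(96 + M)
(X(E) - 893) - 1*43202 = (sqrt(96 - 140) - 893) - 1*43202 = (sqrt(-44) - 893) - 43202 = (2*I*sqrt(11) - 893) - 43202 = (-893 + 2*I*sqrt(11)) - 43202 = -44095 + 2*I*sqrt(11)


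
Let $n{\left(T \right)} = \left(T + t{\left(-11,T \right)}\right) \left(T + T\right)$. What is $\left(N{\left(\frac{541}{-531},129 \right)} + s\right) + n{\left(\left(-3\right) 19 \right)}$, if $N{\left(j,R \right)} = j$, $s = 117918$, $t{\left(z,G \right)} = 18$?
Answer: $\frac{64974743}{531} \approx 1.2236 \cdot 10^{5}$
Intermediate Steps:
$n{\left(T \right)} = 2 T \left(18 + T\right)$ ($n{\left(T \right)} = \left(T + 18\right) \left(T + T\right) = \left(18 + T\right) 2 T = 2 T \left(18 + T\right)$)
$\left(N{\left(\frac{541}{-531},129 \right)} + s\right) + n{\left(\left(-3\right) 19 \right)} = \left(\frac{541}{-531} + 117918\right) + 2 \left(\left(-3\right) 19\right) \left(18 - 57\right) = \left(541 \left(- \frac{1}{531}\right) + 117918\right) + 2 \left(-57\right) \left(18 - 57\right) = \left(- \frac{541}{531} + 117918\right) + 2 \left(-57\right) \left(-39\right) = \frac{62613917}{531} + 4446 = \frac{64974743}{531}$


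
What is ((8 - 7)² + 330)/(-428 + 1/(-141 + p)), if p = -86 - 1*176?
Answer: -133393/172485 ≈ -0.77336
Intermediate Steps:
p = -262 (p = -86 - 176 = -262)
((8 - 7)² + 330)/(-428 + 1/(-141 + p)) = ((8 - 7)² + 330)/(-428 + 1/(-141 - 262)) = (1² + 330)/(-428 + 1/(-403)) = (1 + 330)/(-428 - 1/403) = 331/(-172485/403) = 331*(-403/172485) = -133393/172485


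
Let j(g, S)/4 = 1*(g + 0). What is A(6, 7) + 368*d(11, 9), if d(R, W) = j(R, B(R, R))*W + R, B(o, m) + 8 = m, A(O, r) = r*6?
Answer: 149818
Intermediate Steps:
A(O, r) = 6*r
B(o, m) = -8 + m
j(g, S) = 4*g (j(g, S) = 4*(1*(g + 0)) = 4*(1*g) = 4*g)
d(R, W) = R + 4*R*W (d(R, W) = (4*R)*W + R = 4*R*W + R = R + 4*R*W)
A(6, 7) + 368*d(11, 9) = 6*7 + 368*(11*(1 + 4*9)) = 42 + 368*(11*(1 + 36)) = 42 + 368*(11*37) = 42 + 368*407 = 42 + 149776 = 149818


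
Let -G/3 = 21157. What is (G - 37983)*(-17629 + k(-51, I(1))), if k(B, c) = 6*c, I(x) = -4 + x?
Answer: 1790358738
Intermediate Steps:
G = -63471 (G = -3*21157 = -63471)
(G - 37983)*(-17629 + k(-51, I(1))) = (-63471 - 37983)*(-17629 + 6*(-4 + 1)) = -101454*(-17629 + 6*(-3)) = -101454*(-17629 - 18) = -101454*(-17647) = 1790358738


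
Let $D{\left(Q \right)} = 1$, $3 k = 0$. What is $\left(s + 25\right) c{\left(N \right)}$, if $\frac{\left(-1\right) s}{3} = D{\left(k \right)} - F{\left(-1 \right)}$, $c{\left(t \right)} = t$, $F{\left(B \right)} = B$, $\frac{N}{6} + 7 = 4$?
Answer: $-342$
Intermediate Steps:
$N = -18$ ($N = -42 + 6 \cdot 4 = -42 + 24 = -18$)
$k = 0$ ($k = \frac{1}{3} \cdot 0 = 0$)
$s = -6$ ($s = - 3 \left(1 - -1\right) = - 3 \left(1 + 1\right) = \left(-3\right) 2 = -6$)
$\left(s + 25\right) c{\left(N \right)} = \left(-6 + 25\right) \left(-18\right) = 19 \left(-18\right) = -342$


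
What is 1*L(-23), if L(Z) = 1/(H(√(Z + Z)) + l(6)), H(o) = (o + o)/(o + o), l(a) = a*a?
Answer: 1/37 ≈ 0.027027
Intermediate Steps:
l(a) = a²
H(o) = 1 (H(o) = (2*o)/((2*o)) = (2*o)*(1/(2*o)) = 1)
L(Z) = 1/37 (L(Z) = 1/(1 + 6²) = 1/(1 + 36) = 1/37)
1*L(-23) = 1*(1/37) = 1/37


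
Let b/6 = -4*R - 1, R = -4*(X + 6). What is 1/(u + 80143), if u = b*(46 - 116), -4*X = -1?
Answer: 1/38563 ≈ 2.5932e-5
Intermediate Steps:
X = ¼ (X = -¼*(-1) = ¼ ≈ 0.25000)
R = -25 (R = -4*(¼ + 6) = -4*25/4 = -25)
b = 594 (b = 6*(-4*(-25) - 1) = 6*(100 - 1) = 6*99 = 594)
u = -41580 (u = 594*(46 - 116) = 594*(-70) = -41580)
1/(u + 80143) = 1/(-41580 + 80143) = 1/38563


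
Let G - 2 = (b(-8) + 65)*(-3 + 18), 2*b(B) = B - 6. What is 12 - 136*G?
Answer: -118580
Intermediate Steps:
b(B) = -3 + B/2 (b(B) = (B - 6)/2 = (-6 + B)/2 = -3 + B/2)
G = 872 (G = 2 + ((-3 + (½)*(-8)) + 65)*(-3 + 18) = 2 + ((-3 - 4) + 65)*15 = 2 + (-7 + 65)*15 = 2 + 58*15 = 2 + 870 = 872)
12 - 136*G = 12 - 136*872 = 12 - 118592 = -118580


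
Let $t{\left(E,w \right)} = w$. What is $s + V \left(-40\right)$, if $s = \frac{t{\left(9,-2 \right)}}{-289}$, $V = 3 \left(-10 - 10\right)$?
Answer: $\frac{693602}{289} \approx 2400.0$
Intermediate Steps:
$V = -60$ ($V = 3 \left(-20\right) = -60$)
$s = \frac{2}{289}$ ($s = - \frac{2}{-289} = \left(-2\right) \left(- \frac{1}{289}\right) = \frac{2}{289} \approx 0.0069204$)
$s + V \left(-40\right) = \frac{2}{289} - -2400 = \frac{2}{289} + 2400 = \frac{693602}{289}$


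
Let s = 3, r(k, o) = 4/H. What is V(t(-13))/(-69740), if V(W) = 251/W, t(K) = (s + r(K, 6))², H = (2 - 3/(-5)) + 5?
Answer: -90611/313062860 ≈ -0.00028943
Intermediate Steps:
H = 38/5 (H = (2 - 3*(-⅕)) + 5 = (2 + ⅗) + 5 = 13/5 + 5 = 38/5 ≈ 7.6000)
r(k, o) = 10/19 (r(k, o) = 4/(38/5) = 4*(5/38) = 10/19)
t(K) = 4489/361 (t(K) = (3 + 10/19)² = (67/19)² = 4489/361)
V(t(-13))/(-69740) = (251/(4489/361))/(-69740) = (251*(361/4489))*(-1/69740) = (90611/4489)*(-1/69740) = -90611/313062860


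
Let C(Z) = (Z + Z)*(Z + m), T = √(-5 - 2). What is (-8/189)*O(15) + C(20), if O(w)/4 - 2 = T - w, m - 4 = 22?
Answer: 348176/189 - 32*I*√7/189 ≈ 1842.2 - 0.44796*I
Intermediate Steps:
m = 26 (m = 4 + 22 = 26)
T = I*√7 (T = √(-7) = I*√7 ≈ 2.6458*I)
O(w) = 8 - 4*w + 4*I*√7 (O(w) = 8 + 4*(I*√7 - w) = 8 + 4*(-w + I*√7) = 8 + (-4*w + 4*I*√7) = 8 - 4*w + 4*I*√7)
C(Z) = 2*Z*(26 + Z) (C(Z) = (Z + Z)*(Z + 26) = (2*Z)*(26 + Z) = 2*Z*(26 + Z))
(-8/189)*O(15) + C(20) = (-8/189)*(8 - 4*15 + 4*I*√7) + 2*20*(26 + 20) = (-8*1/189)*(8 - 60 + 4*I*√7) + 2*20*46 = -8*(-52 + 4*I*√7)/189 + 1840 = (416/189 - 32*I*√7/189) + 1840 = 348176/189 - 32*I*√7/189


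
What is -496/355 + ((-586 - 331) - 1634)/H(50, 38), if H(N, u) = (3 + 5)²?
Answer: -937349/22720 ≈ -41.257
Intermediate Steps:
H(N, u) = 64 (H(N, u) = 8² = 64)
-496/355 + ((-586 - 331) - 1634)/H(50, 38) = -496/355 + ((-586 - 331) - 1634)/64 = -496*1/355 + (-917 - 1634)*(1/64) = -496/355 - 2551*1/64 = -496/355 - 2551/64 = -937349/22720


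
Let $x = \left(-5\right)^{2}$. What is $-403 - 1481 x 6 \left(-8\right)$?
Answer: $1776797$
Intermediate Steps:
$x = 25$
$-403 - 1481 x 6 \left(-8\right) = -403 - 1481 \cdot 25 \cdot 6 \left(-8\right) = -403 - 1481 \cdot 150 \left(-8\right) = -403 - -1777200 = -403 + 1777200 = 1776797$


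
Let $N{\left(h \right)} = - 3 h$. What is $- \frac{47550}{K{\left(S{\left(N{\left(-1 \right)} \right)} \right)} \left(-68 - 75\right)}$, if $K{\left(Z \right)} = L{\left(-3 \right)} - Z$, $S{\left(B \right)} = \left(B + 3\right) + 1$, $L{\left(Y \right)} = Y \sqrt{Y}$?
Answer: $- \frac{166425}{5434} + \frac{71325 i \sqrt{3}}{5434} \approx -30.627 + 22.734 i$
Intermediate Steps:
$L{\left(Y \right)} = Y^{\frac{3}{2}}$
$S{\left(B \right)} = 4 + B$ ($S{\left(B \right)} = \left(3 + B\right) + 1 = 4 + B$)
$K{\left(Z \right)} = - Z - 3 i \sqrt{3}$ ($K{\left(Z \right)} = \left(-3\right)^{\frac{3}{2}} - Z = - 3 i \sqrt{3} - Z = - Z - 3 i \sqrt{3}$)
$- \frac{47550}{K{\left(S{\left(N{\left(-1 \right)} \right)} \right)} \left(-68 - 75\right)} = - \frac{47550}{\left(- (4 - -3) - 3 i \sqrt{3}\right) \left(-68 - 75\right)} = - \frac{47550}{\left(- (4 + 3) - 3 i \sqrt{3}\right) \left(-143\right)} = - \frac{47550}{\left(\left(-1\right) 7 - 3 i \sqrt{3}\right) \left(-143\right)} = - \frac{47550}{\left(-7 - 3 i \sqrt{3}\right) \left(-143\right)} = - \frac{47550}{1001 + 429 i \sqrt{3}}$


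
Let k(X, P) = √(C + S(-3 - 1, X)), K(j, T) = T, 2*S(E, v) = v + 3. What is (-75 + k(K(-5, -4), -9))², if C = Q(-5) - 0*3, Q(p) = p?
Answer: (150 - I*√22)²/4 ≈ 5619.5 - 351.78*I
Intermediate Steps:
S(E, v) = 3/2 + v/2 (S(E, v) = (v + 3)/2 = (3 + v)/2 = 3/2 + v/2)
C = -5 (C = -5 - 0*3 = -5 - 1*0 = -5 + 0 = -5)
k(X, P) = √(-7/2 + X/2) (k(X, P) = √(-5 + (3/2 + X/2)) = √(-7/2 + X/2))
(-75 + k(K(-5, -4), -9))² = (-75 + √(-14 + 2*(-4))/2)² = (-75 + √(-14 - 8)/2)² = (-75 + √(-22)/2)² = (-75 + (I*√22)/2)² = (-75 + I*√22/2)²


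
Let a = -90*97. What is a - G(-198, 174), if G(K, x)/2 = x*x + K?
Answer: -68886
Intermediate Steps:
G(K, x) = 2*K + 2*x**2 (G(K, x) = 2*(x*x + K) = 2*(x**2 + K) = 2*(K + x**2) = 2*K + 2*x**2)
a = -8730
a - G(-198, 174) = -8730 - (2*(-198) + 2*174**2) = -8730 - (-396 + 2*30276) = -8730 - (-396 + 60552) = -8730 - 1*60156 = -8730 - 60156 = -68886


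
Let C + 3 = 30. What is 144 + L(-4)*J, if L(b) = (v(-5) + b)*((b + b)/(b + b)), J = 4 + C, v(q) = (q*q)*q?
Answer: -3855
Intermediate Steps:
C = 27 (C = -3 + 30 = 27)
v(q) = q³ (v(q) = q²*q = q³)
J = 31 (J = 4 + 27 = 31)
L(b) = -125 + b (L(b) = ((-5)³ + b)*((b + b)/(b + b)) = (-125 + b)*((2*b)/((2*b))) = (-125 + b)*((2*b)*(1/(2*b))) = (-125 + b)*1 = -125 + b)
144 + L(-4)*J = 144 + (-125 - 4)*31 = 144 - 129*31 = 144 - 3999 = -3855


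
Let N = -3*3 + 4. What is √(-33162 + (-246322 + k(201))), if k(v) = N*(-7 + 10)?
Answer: I*√279499 ≈ 528.68*I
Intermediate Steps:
N = -5 (N = -9 + 4 = -5)
k(v) = -15 (k(v) = -5*(-7 + 10) = -5*3 = -15)
√(-33162 + (-246322 + k(201))) = √(-33162 + (-246322 - 15)) = √(-33162 - 246337) = √(-279499) = I*√279499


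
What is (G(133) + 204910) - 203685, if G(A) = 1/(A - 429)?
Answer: 362599/296 ≈ 1225.0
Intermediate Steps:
G(A) = 1/(-429 + A)
(G(133) + 204910) - 203685 = (1/(-429 + 133) + 204910) - 203685 = (1/(-296) + 204910) - 203685 = (-1/296 + 204910) - 203685 = 60653359/296 - 203685 = 362599/296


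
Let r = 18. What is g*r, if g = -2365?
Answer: -42570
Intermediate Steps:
g*r = -2365*18 = -42570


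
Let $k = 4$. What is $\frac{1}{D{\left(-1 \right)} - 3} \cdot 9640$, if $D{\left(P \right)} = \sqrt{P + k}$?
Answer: $-4820 - \frac{4820 \sqrt{3}}{3} \approx -7602.8$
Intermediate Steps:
$D{\left(P \right)} = \sqrt{4 + P}$ ($D{\left(P \right)} = \sqrt{P + 4} = \sqrt{4 + P}$)
$\frac{1}{D{\left(-1 \right)} - 3} \cdot 9640 = \frac{1}{\sqrt{4 - 1} - 3} \cdot 9640 = \frac{1}{\sqrt{3} - 3} \cdot 9640 = \frac{1}{-3 + \sqrt{3}} \cdot 9640 = \frac{9640}{-3 + \sqrt{3}}$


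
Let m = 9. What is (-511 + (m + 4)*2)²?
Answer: 235225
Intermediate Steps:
(-511 + (m + 4)*2)² = (-511 + (9 + 4)*2)² = (-511 + 13*2)² = (-511 + 26)² = (-485)² = 235225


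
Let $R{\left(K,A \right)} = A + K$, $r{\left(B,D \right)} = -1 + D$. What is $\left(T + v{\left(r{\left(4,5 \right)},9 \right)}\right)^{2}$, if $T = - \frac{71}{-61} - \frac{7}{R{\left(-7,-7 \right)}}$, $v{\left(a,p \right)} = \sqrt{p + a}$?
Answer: $\frac{234701}{14884} + \frac{203 \sqrt{13}}{61} \approx 27.767$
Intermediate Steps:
$v{\left(a,p \right)} = \sqrt{a + p}$
$T = \frac{203}{122}$ ($T = - \frac{71}{-61} - \frac{7}{-7 - 7} = \left(-71\right) \left(- \frac{1}{61}\right) - \frac{7}{-14} = \frac{71}{61} - - \frac{1}{2} = \frac{71}{61} + \frac{1}{2} = \frac{203}{122} \approx 1.6639$)
$\left(T + v{\left(r{\left(4,5 \right)},9 \right)}\right)^{2} = \left(\frac{203}{122} + \sqrt{\left(-1 + 5\right) + 9}\right)^{2} = \left(\frac{203}{122} + \sqrt{4 + 9}\right)^{2} = \left(\frac{203}{122} + \sqrt{13}\right)^{2}$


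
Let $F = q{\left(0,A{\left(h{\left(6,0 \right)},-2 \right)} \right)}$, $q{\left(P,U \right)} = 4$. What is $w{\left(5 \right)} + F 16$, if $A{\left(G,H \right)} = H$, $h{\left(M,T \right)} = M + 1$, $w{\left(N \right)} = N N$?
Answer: $89$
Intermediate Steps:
$w{\left(N \right)} = N^{2}$
$h{\left(M,T \right)} = 1 + M$
$F = 4$
$w{\left(5 \right)} + F 16 = 5^{2} + 4 \cdot 16 = 25 + 64 = 89$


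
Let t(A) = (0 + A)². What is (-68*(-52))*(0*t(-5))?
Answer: 0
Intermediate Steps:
t(A) = A²
(-68*(-52))*(0*t(-5)) = (-68*(-52))*(0*(-5)²) = 3536*(0*25) = 3536*0 = 0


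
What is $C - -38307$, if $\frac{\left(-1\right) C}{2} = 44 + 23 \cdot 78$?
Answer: $34631$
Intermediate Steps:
$C = -3676$ ($C = - 2 \left(44 + 23 \cdot 78\right) = - 2 \left(44 + 1794\right) = \left(-2\right) 1838 = -3676$)
$C - -38307 = -3676 - -38307 = -3676 + 38307 = 34631$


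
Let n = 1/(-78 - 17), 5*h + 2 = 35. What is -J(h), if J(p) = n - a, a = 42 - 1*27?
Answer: 1426/95 ≈ 15.011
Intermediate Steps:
h = 33/5 (h = -2/5 + (1/5)*35 = -2/5 + 7 = 33/5 ≈ 6.6000)
a = 15 (a = 42 - 27 = 15)
n = -1/95 (n = 1/(-95) = -1/95 ≈ -0.010526)
J(p) = -1426/95 (J(p) = -1/95 - 1*15 = -1/95 - 15 = -1426/95)
-J(h) = -1*(-1426/95) = 1426/95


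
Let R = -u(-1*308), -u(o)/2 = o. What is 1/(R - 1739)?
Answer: -1/2355 ≈ -0.00042463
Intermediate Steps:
u(o) = -2*o
R = -616 (R = -(-2)*(-1*308) = -(-2)*(-308) = -1*616 = -616)
1/(R - 1739) = 1/(-616 - 1739) = 1/(-2355) = -1/2355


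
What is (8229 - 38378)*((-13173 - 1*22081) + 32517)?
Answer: 82517813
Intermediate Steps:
(8229 - 38378)*((-13173 - 1*22081) + 32517) = -30149*((-13173 - 22081) + 32517) = -30149*(-35254 + 32517) = -30149*(-2737) = 82517813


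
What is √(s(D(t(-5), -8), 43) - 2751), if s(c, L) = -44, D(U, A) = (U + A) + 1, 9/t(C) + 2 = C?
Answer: I*√2795 ≈ 52.868*I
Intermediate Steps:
t(C) = 9/(-2 + C)
D(U, A) = 1 + A + U (D(U, A) = (A + U) + 1 = 1 + A + U)
√(s(D(t(-5), -8), 43) - 2751) = √(-44 - 2751) = √(-2795) = I*√2795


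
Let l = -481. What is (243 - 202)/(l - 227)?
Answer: -41/708 ≈ -0.057910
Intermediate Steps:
(243 - 202)/(l - 227) = (243 - 202)/(-481 - 227) = 41/(-708) = 41*(-1/708) = -41/708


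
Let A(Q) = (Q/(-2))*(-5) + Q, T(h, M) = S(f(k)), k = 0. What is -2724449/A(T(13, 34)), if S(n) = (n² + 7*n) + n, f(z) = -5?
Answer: 778414/15 ≈ 51894.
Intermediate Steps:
S(n) = n² + 8*n
T(h, M) = -15 (T(h, M) = -5*(8 - 5) = -5*3 = -15)
A(Q) = 7*Q/2 (A(Q) = (Q*(-½))*(-5) + Q = -Q/2*(-5) + Q = 5*Q/2 + Q = 7*Q/2)
-2724449/A(T(13, 34)) = -2724449/((7/2)*(-15)) = -2724449/(-105/2) = -2724449*(-2/105) = 778414/15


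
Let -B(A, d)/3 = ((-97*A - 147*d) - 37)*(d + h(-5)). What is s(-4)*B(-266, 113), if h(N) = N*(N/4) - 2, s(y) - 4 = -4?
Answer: 0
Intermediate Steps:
s(y) = 0 (s(y) = 4 - 4 = 0)
h(N) = -2 + N²/4 (h(N) = N*(N*(¼)) - 2 = N*(N/4) - 2 = N²/4 - 2 = -2 + N²/4)
B(A, d) = -3*(17/4 + d)*(-37 - 147*d - 97*A) (B(A, d) = -3*((-97*A - 147*d) - 37)*(d + (-2 + (¼)*(-5)²)) = -3*((-147*d - 97*A) - 37)*(d + (-2 + (¼)*25)) = -3*(-37 - 147*d - 97*A)*(d + (-2 + 25/4)) = -3*(-37 - 147*d - 97*A)*(d + 17/4) = -3*(-37 - 147*d - 97*A)*(17/4 + d) = -3*(17/4 + d)*(-37 - 147*d - 97*A))
s(-4)*B(-266, 113) = 0*(1887/4 + 441*113² + (4947/4)*(-266) + (7941/4)*113 + 291*(-266)*113) = 0*(1887/4 + 441*12769 - 657951/2 + 897333/4 - 8746878) = 0*(1887/4 + 5631129 - 657951/2 + 897333/4 - 8746878) = 0*(-6439839/2) = 0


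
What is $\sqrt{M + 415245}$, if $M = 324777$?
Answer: $\sqrt{740022} \approx 860.25$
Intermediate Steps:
$\sqrt{M + 415245} = \sqrt{324777 + 415245} = \sqrt{740022}$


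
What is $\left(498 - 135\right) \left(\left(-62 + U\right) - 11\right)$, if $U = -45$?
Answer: $-42834$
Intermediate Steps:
$\left(498 - 135\right) \left(\left(-62 + U\right) - 11\right) = \left(498 - 135\right) \left(\left(-62 - 45\right) - 11\right) = 363 \left(-107 - 11\right) = 363 \left(-118\right) = -42834$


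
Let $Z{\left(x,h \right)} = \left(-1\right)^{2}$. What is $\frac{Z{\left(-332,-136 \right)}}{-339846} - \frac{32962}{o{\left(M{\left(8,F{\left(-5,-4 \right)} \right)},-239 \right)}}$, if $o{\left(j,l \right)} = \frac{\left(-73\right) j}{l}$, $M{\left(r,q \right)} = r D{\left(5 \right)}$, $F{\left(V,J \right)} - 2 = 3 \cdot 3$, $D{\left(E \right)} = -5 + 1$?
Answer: $\frac{669319729573}{198470064} \approx 3372.4$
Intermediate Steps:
$Z{\left(x,h \right)} = 1$
$D{\left(E \right)} = -4$
$F{\left(V,J \right)} = 11$ ($F{\left(V,J \right)} = 2 + 3 \cdot 3 = 2 + 9 = 11$)
$M{\left(r,q \right)} = - 4 r$ ($M{\left(r,q \right)} = r \left(-4\right) = - 4 r$)
$o{\left(j,l \right)} = - \frac{73 j}{l}$
$\frac{Z{\left(-332,-136 \right)}}{-339846} - \frac{32962}{o{\left(M{\left(8,F{\left(-5,-4 \right)} \right)},-239 \right)}} = 1 \frac{1}{-339846} - \frac{32962}{\left(-73\right) \left(\left(-4\right) 8\right) \frac{1}{-239}} = 1 \left(- \frac{1}{339846}\right) - \frac{32962}{\left(-73\right) \left(-32\right) \left(- \frac{1}{239}\right)} = - \frac{1}{339846} - \frac{32962}{- \frac{2336}{239}} = - \frac{1}{339846} - - \frac{3938959}{1168} = - \frac{1}{339846} + \frac{3938959}{1168} = \frac{669319729573}{198470064}$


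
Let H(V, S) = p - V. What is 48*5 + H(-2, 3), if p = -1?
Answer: 241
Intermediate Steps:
H(V, S) = -1 - V
48*5 + H(-2, 3) = 48*5 + (-1 - 1*(-2)) = 240 + (-1 + 2) = 240 + 1 = 241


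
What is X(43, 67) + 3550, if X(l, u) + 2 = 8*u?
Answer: 4084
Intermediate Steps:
X(l, u) = -2 + 8*u
X(43, 67) + 3550 = (-2 + 8*67) + 3550 = (-2 + 536) + 3550 = 534 + 3550 = 4084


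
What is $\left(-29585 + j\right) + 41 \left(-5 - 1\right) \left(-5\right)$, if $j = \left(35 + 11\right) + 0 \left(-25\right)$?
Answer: $-28309$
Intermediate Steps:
$j = 46$ ($j = 46 + 0 = 46$)
$\left(-29585 + j\right) + 41 \left(-5 - 1\right) \left(-5\right) = \left(-29585 + 46\right) + 41 \left(-5 - 1\right) \left(-5\right) = -29539 + 41 \left(\left(-6\right) \left(-5\right)\right) = -29539 + 41 \cdot 30 = -29539 + 1230 = -28309$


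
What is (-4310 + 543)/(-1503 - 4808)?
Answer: 3767/6311 ≈ 0.59689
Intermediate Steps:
(-4310 + 543)/(-1503 - 4808) = -3767/(-6311) = -3767*(-1/6311) = 3767/6311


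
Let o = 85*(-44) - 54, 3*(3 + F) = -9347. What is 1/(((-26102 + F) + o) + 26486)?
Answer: -3/19586 ≈ -0.00015317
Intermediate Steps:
F = -9356/3 (F = -3 + (⅓)*(-9347) = -3 - 9347/3 = -9356/3 ≈ -3118.7)
o = -3794 (o = -3740 - 54 = -3794)
1/(((-26102 + F) + o) + 26486) = 1/(((-26102 - 9356/3) - 3794) + 26486) = 1/((-87662/3 - 3794) + 26486) = 1/(-99044/3 + 26486) = 1/(-19586/3) = -3/19586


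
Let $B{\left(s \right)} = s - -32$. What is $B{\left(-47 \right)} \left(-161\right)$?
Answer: $2415$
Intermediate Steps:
$B{\left(s \right)} = 32 + s$ ($B{\left(s \right)} = s + 32 = 32 + s$)
$B{\left(-47 \right)} \left(-161\right) = \left(32 - 47\right) \left(-161\right) = \left(-15\right) \left(-161\right) = 2415$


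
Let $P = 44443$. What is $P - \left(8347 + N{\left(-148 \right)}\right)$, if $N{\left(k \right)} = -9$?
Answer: $36105$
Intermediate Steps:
$P - \left(8347 + N{\left(-148 \right)}\right) = 44443 - 8338 = 36105$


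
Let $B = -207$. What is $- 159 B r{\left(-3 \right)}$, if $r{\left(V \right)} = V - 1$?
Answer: $-131652$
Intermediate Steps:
$r{\left(V \right)} = -1 + V$
$- 159 B r{\left(-3 \right)} = \left(-159\right) \left(-207\right) \left(-1 - 3\right) = 32913 \left(-4\right) = -131652$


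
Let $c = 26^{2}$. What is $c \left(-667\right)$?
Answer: $-450892$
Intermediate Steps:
$c = 676$
$c \left(-667\right) = 676 \left(-667\right) = -450892$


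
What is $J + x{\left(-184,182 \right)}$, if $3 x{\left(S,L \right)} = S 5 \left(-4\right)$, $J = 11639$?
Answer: $\frac{38597}{3} \approx 12866.0$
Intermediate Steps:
$x{\left(S,L \right)} = - \frac{20 S}{3}$ ($x{\left(S,L \right)} = \frac{S 5 \left(-4\right)}{3} = \frac{5 S \left(-4\right)}{3} = \frac{\left(-20\right) S}{3} = - \frac{20 S}{3}$)
$J + x{\left(-184,182 \right)} = 11639 - - \frac{3680}{3} = 11639 + \frac{3680}{3} = \frac{38597}{3}$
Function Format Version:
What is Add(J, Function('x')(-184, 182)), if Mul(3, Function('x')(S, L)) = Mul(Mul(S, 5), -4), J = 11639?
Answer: Rational(38597, 3) ≈ 12866.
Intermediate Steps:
Function('x')(S, L) = Mul(Rational(-20, 3), S) (Function('x')(S, L) = Mul(Rational(1, 3), Mul(Mul(S, 5), -4)) = Mul(Rational(1, 3), Mul(Mul(5, S), -4)) = Mul(Rational(1, 3), Mul(-20, S)) = Mul(Rational(-20, 3), S))
Add(J, Function('x')(-184, 182)) = Add(11639, Mul(Rational(-20, 3), -184)) = Add(11639, Rational(3680, 3)) = Rational(38597, 3)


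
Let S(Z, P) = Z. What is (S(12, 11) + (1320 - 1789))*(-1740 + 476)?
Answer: 577648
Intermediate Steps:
(S(12, 11) + (1320 - 1789))*(-1740 + 476) = (12 + (1320 - 1789))*(-1740 + 476) = (12 - 469)*(-1264) = -457*(-1264) = 577648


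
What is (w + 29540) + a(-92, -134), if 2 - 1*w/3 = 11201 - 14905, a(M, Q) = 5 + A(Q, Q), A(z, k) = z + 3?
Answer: 40532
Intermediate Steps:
A(z, k) = 3 + z
a(M, Q) = 8 + Q (a(M, Q) = 5 + (3 + Q) = 8 + Q)
w = 11118 (w = 6 - 3*(11201 - 14905) = 6 - 3*(-3704) = 6 + 11112 = 11118)
(w + 29540) + a(-92, -134) = (11118 + 29540) + (8 - 134) = 40658 - 126 = 40532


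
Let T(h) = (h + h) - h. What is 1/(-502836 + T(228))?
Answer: -1/502608 ≈ -1.9896e-6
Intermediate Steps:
T(h) = h (T(h) = 2*h - h = h)
1/(-502836 + T(228)) = 1/(-502836 + 228) = 1/(-502608) = -1/502608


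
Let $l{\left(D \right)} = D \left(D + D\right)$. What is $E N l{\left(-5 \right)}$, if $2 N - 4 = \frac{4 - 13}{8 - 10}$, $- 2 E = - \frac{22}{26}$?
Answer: $\frac{4675}{52} \approx 89.904$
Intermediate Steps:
$l{\left(D \right)} = 2 D^{2}$ ($l{\left(D \right)} = D 2 D = 2 D^{2}$)
$E = \frac{11}{26}$ ($E = - \frac{\left(-22\right) \frac{1}{26}}{2} = \left(- \frac{1}{2}\right) \left(- \frac{11}{13}\right) = \frac{11}{26} \approx 0.42308$)
$N = \frac{17}{4}$ ($N = 2 + \frac{\left(4 - 13\right) \frac{1}{8 - 10}}{2} = 2 + \frac{\left(-9\right) \frac{1}{-2}}{2} = 2 + \frac{\left(-9\right) \left(- \frac{1}{2}\right)}{2} = 2 + \frac{1}{2} \cdot \frac{9}{2} = 2 + \frac{9}{4} = \frac{17}{4} \approx 4.25$)
$E N l{\left(-5 \right)} = \frac{11}{26} \cdot \frac{17}{4} \cdot 2 \left(-5\right)^{2} = \frac{187 \cdot 2 \cdot 25}{104} = \frac{187}{104} \cdot 50 = \frac{4675}{52}$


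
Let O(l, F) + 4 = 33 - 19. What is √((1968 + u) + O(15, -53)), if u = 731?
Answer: 3*√301 ≈ 52.048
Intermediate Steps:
O(l, F) = 10 (O(l, F) = -4 + (33 - 19) = -4 + 14 = 10)
√((1968 + u) + O(15, -53)) = √((1968 + 731) + 10) = √(2699 + 10) = √2709 = 3*√301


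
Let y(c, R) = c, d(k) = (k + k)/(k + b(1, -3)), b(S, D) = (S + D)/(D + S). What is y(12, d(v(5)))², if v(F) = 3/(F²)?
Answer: 144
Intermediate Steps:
v(F) = 3/F²
b(S, D) = 1 (b(S, D) = (D + S)/(D + S) = 1)
d(k) = 2*k/(1 + k) (d(k) = (k + k)/(k + 1) = (2*k)/(1 + k) = 2*k/(1 + k))
y(12, d(v(5)))² = 12² = 144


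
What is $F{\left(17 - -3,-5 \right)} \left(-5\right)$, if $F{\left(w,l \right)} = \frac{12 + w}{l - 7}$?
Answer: $\frac{40}{3} \approx 13.333$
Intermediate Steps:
$F{\left(w,l \right)} = \frac{12 + w}{-7 + l}$
$F{\left(17 - -3,-5 \right)} \left(-5\right) = \frac{12 + \left(17 - -3\right)}{-7 - 5} \left(-5\right) = \frac{12 + \left(17 + 3\right)}{-12} \left(-5\right) = - \frac{12 + 20}{12} \left(-5\right) = \left(- \frac{1}{12}\right) 32 \left(-5\right) = \left(- \frac{8}{3}\right) \left(-5\right) = \frac{40}{3}$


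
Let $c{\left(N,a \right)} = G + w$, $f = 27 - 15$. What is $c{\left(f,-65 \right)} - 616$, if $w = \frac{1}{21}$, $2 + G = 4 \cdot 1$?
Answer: $- \frac{12893}{21} \approx -613.95$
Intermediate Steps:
$G = 2$ ($G = -2 + 4 \cdot 1 = -2 + 4 = 2$)
$f = 12$
$w = \frac{1}{21} \approx 0.047619$
$c{\left(N,a \right)} = \frac{43}{21}$ ($c{\left(N,a \right)} = 2 + \frac{1}{21} = \frac{43}{21}$)
$c{\left(f,-65 \right)} - 616 = \frac{43}{21} - 616 = - \frac{12893}{21}$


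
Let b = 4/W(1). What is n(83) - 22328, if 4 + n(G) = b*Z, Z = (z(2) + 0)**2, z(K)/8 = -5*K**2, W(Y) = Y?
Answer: 80068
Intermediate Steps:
b = 4 (b = 4/1 = 4*1 = 4)
z(K) = -40*K**2 (z(K) = 8*(-5*K**2) = -40*K**2)
Z = 25600 (Z = (-40*2**2 + 0)**2 = (-40*4 + 0)**2 = (-160 + 0)**2 = (-160)**2 = 25600)
n(G) = 102396 (n(G) = -4 + 4*25600 = -4 + 102400 = 102396)
n(83) - 22328 = 102396 - 22328 = 80068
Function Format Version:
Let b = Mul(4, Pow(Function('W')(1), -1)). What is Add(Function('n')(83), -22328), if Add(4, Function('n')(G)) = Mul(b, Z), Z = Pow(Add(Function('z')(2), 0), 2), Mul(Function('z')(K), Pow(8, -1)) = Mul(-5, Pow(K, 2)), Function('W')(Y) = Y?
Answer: 80068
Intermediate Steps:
b = 4 (b = Mul(4, Pow(1, -1)) = Mul(4, 1) = 4)
Function('z')(K) = Mul(-40, Pow(K, 2)) (Function('z')(K) = Mul(8, Mul(-5, Pow(K, 2))) = Mul(-40, Pow(K, 2)))
Z = 25600 (Z = Pow(Add(Mul(-40, Pow(2, 2)), 0), 2) = Pow(Add(Mul(-40, 4), 0), 2) = Pow(Add(-160, 0), 2) = Pow(-160, 2) = 25600)
Function('n')(G) = 102396 (Function('n')(G) = Add(-4, Mul(4, 25600)) = Add(-4, 102400) = 102396)
Add(Function('n')(83), -22328) = Add(102396, -22328) = 80068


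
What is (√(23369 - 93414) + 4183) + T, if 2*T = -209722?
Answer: -100678 + I*√70045 ≈ -1.0068e+5 + 264.66*I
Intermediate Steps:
T = -104861 (T = (½)*(-209722) = -104861)
(√(23369 - 93414) + 4183) + T = (√(23369 - 93414) + 4183) - 104861 = (√(-70045) + 4183) - 104861 = (I*√70045 + 4183) - 104861 = (4183 + I*√70045) - 104861 = -100678 + I*√70045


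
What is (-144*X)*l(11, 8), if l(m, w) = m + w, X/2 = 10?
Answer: -54720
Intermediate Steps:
X = 20 (X = 2*10 = 20)
(-144*X)*l(11, 8) = (-144*20)*(11 + 8) = -2880*19 = -54720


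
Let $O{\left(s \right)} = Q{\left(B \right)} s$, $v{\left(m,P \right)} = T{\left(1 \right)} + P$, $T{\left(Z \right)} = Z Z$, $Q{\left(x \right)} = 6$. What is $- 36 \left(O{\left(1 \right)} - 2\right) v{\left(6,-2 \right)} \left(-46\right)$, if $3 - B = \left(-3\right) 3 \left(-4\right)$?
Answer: $-6624$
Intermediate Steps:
$B = -33$ ($B = 3 - \left(-3\right) 3 \left(-4\right) = 3 - \left(-9\right) \left(-4\right) = 3 - 36 = -33$)
$T{\left(Z \right)} = Z^{2}$
$v{\left(m,P \right)} = 1 + P$ ($v{\left(m,P \right)} = 1^{2} + P = 1 + P$)
$O{\left(s \right)} = 6 s$
$- 36 \left(O{\left(1 \right)} - 2\right) v{\left(6,-2 \right)} \left(-46\right) = - 36 \left(6 \cdot 1 - 2\right) \left(1 - 2\right) \left(-46\right) = - 36 \left(6 - 2\right) \left(-1\right) \left(-46\right) = - 36 \cdot 4 \left(-1\right) \left(-46\right) = \left(-36\right) \left(-4\right) \left(-46\right) = 144 \left(-46\right) = -6624$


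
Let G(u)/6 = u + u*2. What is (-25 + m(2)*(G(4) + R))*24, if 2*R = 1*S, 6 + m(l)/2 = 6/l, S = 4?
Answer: -11256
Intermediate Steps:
m(l) = -12 + 12/l (m(l) = -12 + 2*(6/l) = -12 + 12/l)
R = 2 (R = (1*4)/2 = (½)*4 = 2)
G(u) = 18*u (G(u) = 6*(u + u*2) = 6*(u + 2*u) = 6*(3*u) = 18*u)
(-25 + m(2)*(G(4) + R))*24 = (-25 + (-12 + 12/2)*(18*4 + 2))*24 = (-25 + (-12 + 12*(½))*(72 + 2))*24 = (-25 + (-12 + 6)*74)*24 = (-25 - 6*74)*24 = (-25 - 444)*24 = -469*24 = -11256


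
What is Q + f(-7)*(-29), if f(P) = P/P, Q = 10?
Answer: -19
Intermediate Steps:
f(P) = 1
Q + f(-7)*(-29) = 10 + 1*(-29) = 10 - 29 = -19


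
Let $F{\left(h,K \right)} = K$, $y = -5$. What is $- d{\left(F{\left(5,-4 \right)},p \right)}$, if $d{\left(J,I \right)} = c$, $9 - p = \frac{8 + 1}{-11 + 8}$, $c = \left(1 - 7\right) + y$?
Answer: $11$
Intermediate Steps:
$c = -11$ ($c = \left(1 - 7\right) - 5 = -6 - 5 = -11$)
$p = 12$ ($p = 9 - \frac{8 + 1}{-11 + 8} = 9 - \frac{9}{-3} = 9 - 9 \left(- \frac{1}{3}\right) = 9 - -3 = 9 + 3 = 12$)
$d{\left(J,I \right)} = -11$
$- d{\left(F{\left(5,-4 \right)},p \right)} = \left(-1\right) \left(-11\right) = 11$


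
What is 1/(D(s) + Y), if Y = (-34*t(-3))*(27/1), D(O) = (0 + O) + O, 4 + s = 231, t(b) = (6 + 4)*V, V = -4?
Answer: 1/37174 ≈ 2.6901e-5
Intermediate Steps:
t(b) = -40 (t(b) = (6 + 4)*(-4) = 10*(-4) = -40)
s = 227 (s = -4 + 231 = 227)
D(O) = 2*O (D(O) = O + O = 2*O)
Y = 36720 (Y = (-34*(-40))*(27/1) = 1360*(27*1) = 1360*27 = 36720)
1/(D(s) + Y) = 1/(2*227 + 36720) = 1/(454 + 36720) = 1/37174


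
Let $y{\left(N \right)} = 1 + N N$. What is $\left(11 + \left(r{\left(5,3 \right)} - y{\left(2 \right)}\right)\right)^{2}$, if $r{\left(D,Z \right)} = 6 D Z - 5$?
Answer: $8281$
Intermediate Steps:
$y{\left(N \right)} = 1 + N^{2}$
$r{\left(D,Z \right)} = -5 + 6 D Z$ ($r{\left(D,Z \right)} = 6 D Z - 5 = -5 + 6 D Z$)
$\left(11 + \left(r{\left(5,3 \right)} - y{\left(2 \right)}\right)\right)^{2} = \left(11 - \left(10 - 90\right)\right)^{2} = \left(11 + \left(\left(-5 + 90\right) - \left(1 + 4\right)\right)\right)^{2} = \left(11 + \left(85 - 5\right)\right)^{2} = \left(11 + 80\right)^{2} = 91^{2} = 8281$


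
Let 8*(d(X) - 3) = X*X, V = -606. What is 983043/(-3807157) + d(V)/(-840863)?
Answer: -2002763092173/6402594912982 ≈ -0.31280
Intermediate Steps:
d(X) = 3 + X²/8 (d(X) = 3 + (X*X)/8 = 3 + X²/8)
983043/(-3807157) + d(V)/(-840863) = 983043/(-3807157) + (3 + (⅛)*(-606)²)/(-840863) = 983043*(-1/3807157) + (3 + (⅛)*367236)*(-1/840863) = -983043/3807157 + (3 + 91809/2)*(-1/840863) = -983043/3807157 + (91815/2)*(-1/840863) = -983043/3807157 - 91815/1681726 = -2002763092173/6402594912982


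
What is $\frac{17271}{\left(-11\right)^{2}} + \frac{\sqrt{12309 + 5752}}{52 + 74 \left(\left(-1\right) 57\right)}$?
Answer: $\frac{17271}{121} - \frac{\sqrt{18061}}{4166} \approx 142.7$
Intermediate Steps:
$\frac{17271}{\left(-11\right)^{2}} + \frac{\sqrt{12309 + 5752}}{52 + 74 \left(\left(-1\right) 57\right)} = \frac{17271}{121} + \frac{\sqrt{18061}}{52 + 74 \left(-57\right)} = 17271 \cdot \frac{1}{121} + \frac{\sqrt{18061}}{52 - 4218} = \frac{17271}{121} + \frac{\sqrt{18061}}{-4166} = \frac{17271}{121} + \sqrt{18061} \left(- \frac{1}{4166}\right) = \frac{17271}{121} - \frac{\sqrt{18061}}{4166}$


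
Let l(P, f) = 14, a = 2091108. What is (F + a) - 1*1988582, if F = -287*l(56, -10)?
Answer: 98508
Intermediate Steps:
F = -4018 (F = -287*14 = -4018)
(F + a) - 1*1988582 = (-4018 + 2091108) - 1*1988582 = 2087090 - 1988582 = 98508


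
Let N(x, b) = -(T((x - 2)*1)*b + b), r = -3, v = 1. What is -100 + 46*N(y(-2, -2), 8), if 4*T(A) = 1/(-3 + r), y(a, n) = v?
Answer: -1358/3 ≈ -452.67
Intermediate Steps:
y(a, n) = 1
T(A) = -1/24 (T(A) = 1/(4*(-3 - 3)) = (1/4)/(-6) = (1/4)*(-1/6) = -1/24)
N(x, b) = -23*b/24 (N(x, b) = -(-b/24 + b) = -23*b/24)
-100 + 46*N(y(-2, -2), 8) = -100 + 46*(-23/24*8) = -100 + 46*(-23/3) = -100 - 1058/3 = -1358/3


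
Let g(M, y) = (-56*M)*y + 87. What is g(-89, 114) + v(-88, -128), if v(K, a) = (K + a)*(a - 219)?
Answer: 643215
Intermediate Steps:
g(M, y) = 87 - 56*M*y (g(M, y) = -56*M*y + 87 = 87 - 56*M*y)
v(K, a) = (-219 + a)*(K + a) (v(K, a) = (K + a)*(-219 + a) = (-219 + a)*(K + a))
g(-89, 114) + v(-88, -128) = (87 - 56*(-89)*114) + ((-128)² - 219*(-88) - 219*(-128) - 88*(-128)) = (87 + 568176) + (16384 + 19272 + 28032 + 11264) = 568263 + 74952 = 643215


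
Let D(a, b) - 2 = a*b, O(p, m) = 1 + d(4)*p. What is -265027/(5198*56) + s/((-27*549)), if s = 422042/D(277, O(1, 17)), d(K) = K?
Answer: -795953461889/854946289584 ≈ -0.93100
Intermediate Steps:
O(p, m) = 1 + 4*p
D(a, b) = 2 + a*b
s = 422042/1387 (s = 422042/(2 + 277*(1 + 4*1)) = 422042/(2 + 277*(1 + 4)) = 422042/(2 + 277*5) = 422042/(2 + 1385) = 422042/1387 ≈ 304.28)
-265027/(5198*56) + s/((-27*549)) = -265027/(5198*56) + 422042/(1387*((-27*549))) = -265027/291088 + (422042/1387)/(-14823) = -265027*1/291088 + (422042/1387)*(-1/14823) = -37861/41584 - 422042/20559501 = -795953461889/854946289584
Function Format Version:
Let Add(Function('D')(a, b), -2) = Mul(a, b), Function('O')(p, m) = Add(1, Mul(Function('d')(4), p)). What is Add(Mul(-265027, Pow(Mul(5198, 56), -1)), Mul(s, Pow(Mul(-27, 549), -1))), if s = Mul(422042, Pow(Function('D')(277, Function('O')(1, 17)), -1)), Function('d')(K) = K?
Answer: Rational(-795953461889, 854946289584) ≈ -0.93100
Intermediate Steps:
Function('O')(p, m) = Add(1, Mul(4, p))
Function('D')(a, b) = Add(2, Mul(a, b))
s = Rational(422042, 1387) (s = Mul(422042, Pow(Add(2, Mul(277, Add(1, Mul(4, 1)))), -1)) = Mul(422042, Pow(Add(2, Mul(277, Add(1, 4))), -1)) = Mul(422042, Pow(Add(2, Mul(277, 5)), -1)) = Mul(422042, Pow(Add(2, 1385), -1)) = Mul(422042, Pow(1387, -1)) = Mul(422042, Rational(1, 1387)) = Rational(422042, 1387) ≈ 304.28)
Add(Mul(-265027, Pow(Mul(5198, 56), -1)), Mul(s, Pow(Mul(-27, 549), -1))) = Add(Mul(-265027, Pow(Mul(5198, 56), -1)), Mul(Rational(422042, 1387), Pow(Mul(-27, 549), -1))) = Add(Mul(-265027, Pow(291088, -1)), Mul(Rational(422042, 1387), Pow(-14823, -1))) = Add(Mul(-265027, Rational(1, 291088)), Mul(Rational(422042, 1387), Rational(-1, 14823))) = Add(Rational(-37861, 41584), Rational(-422042, 20559501)) = Rational(-795953461889, 854946289584)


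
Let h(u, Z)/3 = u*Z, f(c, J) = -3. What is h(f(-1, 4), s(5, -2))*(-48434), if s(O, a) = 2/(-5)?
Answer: -871812/5 ≈ -1.7436e+5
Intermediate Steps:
s(O, a) = -2/5 (s(O, a) = 2*(-1/5) = -2/5)
h(u, Z) = 3*Z*u (h(u, Z) = 3*(u*Z) = 3*(Z*u) = 3*Z*u)
h(f(-1, 4), s(5, -2))*(-48434) = (3*(-2/5)*(-3))*(-48434) = (18/5)*(-48434) = -871812/5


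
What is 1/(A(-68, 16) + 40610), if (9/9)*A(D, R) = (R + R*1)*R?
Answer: 1/41122 ≈ 2.4318e-5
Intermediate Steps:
A(D, R) = 2*R² (A(D, R) = (R + R*1)*R = (R + R)*R = (2*R)*R = 2*R²)
1/(A(-68, 16) + 40610) = 1/(2*16² + 40610) = 1/(2*256 + 40610) = 1/(512 + 40610) = 1/41122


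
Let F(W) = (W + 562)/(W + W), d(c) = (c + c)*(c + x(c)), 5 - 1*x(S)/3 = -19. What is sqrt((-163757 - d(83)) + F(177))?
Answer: I*sqrt(23745491286)/354 ≈ 435.3*I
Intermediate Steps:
x(S) = 72 (x(S) = 15 - 3*(-19) = 15 + 57 = 72)
d(c) = 2*c*(72 + c) (d(c) = (c + c)*(c + 72) = (2*c)*(72 + c) = 2*c*(72 + c))
F(W) = (562 + W)/(2*W) (F(W) = (562 + W)/((2*W)) = (562 + W)*(1/(2*W)) = (562 + W)/(2*W))
sqrt((-163757 - d(83)) + F(177)) = sqrt((-163757 - 2*83*(72 + 83)) + (1/2)*(562 + 177)/177) = sqrt((-163757 - 2*83*155) + (1/2)*(1/177)*739) = sqrt((-163757 - 1*25730) + 739/354) = sqrt((-163757 - 25730) + 739/354) = sqrt(-189487 + 739/354) = sqrt(-67077659/354) = I*sqrt(23745491286)/354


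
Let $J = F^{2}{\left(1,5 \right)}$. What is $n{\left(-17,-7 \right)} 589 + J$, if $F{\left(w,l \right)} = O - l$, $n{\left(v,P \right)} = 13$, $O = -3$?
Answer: $7721$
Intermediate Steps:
$F{\left(w,l \right)} = -3 - l$
$J = 64$ ($J = \left(-3 - 5\right)^{2} = \left(-8\right)^{2} = 64$)
$n{\left(-17,-7 \right)} 589 + J = 13 \cdot 589 + 64 = 7657 + 64 = 7721$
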